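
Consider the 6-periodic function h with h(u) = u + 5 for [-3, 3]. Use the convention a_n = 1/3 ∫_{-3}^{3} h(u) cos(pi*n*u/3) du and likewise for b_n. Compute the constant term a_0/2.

a_0 = 1/3 ∫_{-3}^{3} h(u) du = 1/3 · (30) = 10.
So the constant term a_0/2 = 5.

5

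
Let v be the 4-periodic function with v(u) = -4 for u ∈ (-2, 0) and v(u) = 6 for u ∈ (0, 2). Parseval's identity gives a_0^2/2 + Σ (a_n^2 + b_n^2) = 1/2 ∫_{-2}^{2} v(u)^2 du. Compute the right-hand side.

1/2 ∫_{-2}^{2} v(u)^2 du = 1/2 · (104) = 52.

52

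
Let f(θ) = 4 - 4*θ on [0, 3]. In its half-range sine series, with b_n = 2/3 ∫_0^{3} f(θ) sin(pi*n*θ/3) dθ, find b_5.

b_5 = 2/3 ∫_0^{3} (4 - 4*θ) sin(5*pi*θ/3) dθ.
Integrating by parts (boundary term plus one more integral), an antiderivative of (4 - 4*θ) sin(5*pi*θ/3) is 12*θ*cos(5*pi*θ/3)/(5*pi) - 36*sin(5*pi*θ/3)/(25*pi**2) - 12*cos(5*pi*θ/3)/(5*pi); evaluating from 0 to 3: ∫_{0}^{3} (4 - 4*θ) sin(5*pi*θ/3) dθ = (-24/(5*pi)) - (-12/(5*pi)) = -12/(5*pi).
Hence b_5 = (2/3)·(-12/(5*pi)) = -8/(5*pi).

-8/(5*pi)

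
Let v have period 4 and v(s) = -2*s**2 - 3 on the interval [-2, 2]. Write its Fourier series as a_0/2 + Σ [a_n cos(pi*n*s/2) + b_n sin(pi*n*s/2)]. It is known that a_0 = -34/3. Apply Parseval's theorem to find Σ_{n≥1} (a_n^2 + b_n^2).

512/45

Parseval: a_0^2/2 + Σ_{n≥1} (a_n^2+b_n^2) = 1/2 ∫_{-2}^{2} v(s)^2 ds = 378/5.
Subtract a_0^2/2 = 578/9: Σ (a_n^2+b_n^2) = 512/45.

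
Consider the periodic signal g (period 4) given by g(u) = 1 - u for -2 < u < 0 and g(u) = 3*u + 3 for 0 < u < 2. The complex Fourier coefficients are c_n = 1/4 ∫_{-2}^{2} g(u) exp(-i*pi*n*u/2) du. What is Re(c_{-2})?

Since g is real-valued, Re(c_{-2}) = 1/4 ∫_{-2}^{2} g(u) cos(-pi*u) du = a_{2}/2.
Split the integral at the breakpoints.
Integrating by parts (boundary term plus one more integral), an antiderivative of (1 - u) cos(-pi*u) is -u*sin(pi*u)/pi + sin(pi*u)/pi - cos(pi*u)/pi**2; evaluating from -2 to 0: ∫_{-2}^{0} (1 - u) cos(-pi*u) du = (-1/pi**2) - (-1/pi**2) = 0.
Integrating by parts (boundary term plus one more integral), an antiderivative of (3*u + 3) cos(-pi*u) is 3*u*sin(pi*u)/pi + 3*sin(pi*u)/pi + 3*cos(pi*u)/pi**2; evaluating from 0 to 2: ∫_{0}^{2} (3*u + 3) cos(-pi*u) du = (3/pi**2) - (3/pi**2) = 0.
So ∫_{-2}^{2} g(u) cos(-pi*u) du = 0.
Hence Re(c_{-2}) = (1/4)·(0) = 0.

0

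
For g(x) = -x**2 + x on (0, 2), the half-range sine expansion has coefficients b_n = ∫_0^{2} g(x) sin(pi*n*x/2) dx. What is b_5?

b_5 = ∫_0^{2} (-x**2 + x) sin(5*pi*x/2) dx.
Integrating by parts twice (tabular method), an antiderivative of (-x**2 + x) sin(5*pi*x/2) is 2*x**2*cos(5*pi*x/2)/(5*pi) - 8*x*sin(5*pi*x/2)/(25*pi**2) - 2*x*cos(5*pi*x/2)/(5*pi) + 4*sin(5*pi*x/2)/(25*pi**2) - 16*cos(5*pi*x/2)/(125*pi**3); evaluating from 0 to 2: ∫_{0}^{2} (-x**2 + x) sin(5*pi*x/2) dx = (4*(4 - 25*pi**2)/(125*pi**3)) - (-16/(125*pi**3)) = 4*(8 - 25*pi**2)/(125*pi**3).
Hence b_5 = 4*(8 - 25*pi**2)/(125*pi**3).

4*(8 - 25*pi**2)/(125*pi**3)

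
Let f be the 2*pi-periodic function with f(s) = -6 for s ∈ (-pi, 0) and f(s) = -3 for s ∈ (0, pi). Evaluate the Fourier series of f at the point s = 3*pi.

-9/2

s = 3*pi differs from s = -pi by 2 full period(s), and the series is 2*pi-periodic.
At s = -pi the one-sided limits are f(-pi^-) = -3 and f(-pi^+) = -6.
By Dirichlet's theorem the series converges to their average, [(-3) + (-6)]/2 = -9/2.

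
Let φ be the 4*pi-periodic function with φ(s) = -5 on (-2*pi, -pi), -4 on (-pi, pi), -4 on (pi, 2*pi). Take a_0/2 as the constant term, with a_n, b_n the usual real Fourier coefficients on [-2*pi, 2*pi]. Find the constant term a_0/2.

a_0 = (1/(2*pi)) ∫_{-2*pi}^{2*pi} φ(s) ds = (1/(2*pi)) · (-17*pi) = -17/2.
So the constant term a_0/2 = -17/4.

-17/4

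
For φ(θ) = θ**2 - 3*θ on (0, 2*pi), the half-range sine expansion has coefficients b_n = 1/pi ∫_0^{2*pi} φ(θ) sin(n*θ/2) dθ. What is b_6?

2 - 4*pi/3

b_6 = 1/pi ∫_0^{2*pi} (θ**2 - 3*θ) sin(3*θ) dθ.
Integrating by parts twice (tabular method), an antiderivative of (θ**2 - 3*θ) sin(3*θ) is -θ**2*cos(3*θ)/3 + 2*θ*sin(3*θ)/9 + θ*cos(3*θ) - sin(3*θ)/3 + 2*cos(3*θ)/27; evaluating from 0 to 2*pi: ∫_{0}^{2*pi} (θ**2 - 3*θ) sin(3*θ) dθ = (-4*pi**2/3 + 2/27 + 2*pi) - (2/27) = 2*pi*(3 - 2*pi)/3.
Hence b_6 = (1/pi)·(2*pi*(3 - 2*pi)/3) = 2 - 4*pi/3.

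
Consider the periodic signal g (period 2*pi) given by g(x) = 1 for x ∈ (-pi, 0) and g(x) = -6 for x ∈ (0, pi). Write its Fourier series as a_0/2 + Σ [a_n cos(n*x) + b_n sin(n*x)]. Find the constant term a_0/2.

-5/2

a_0 = 1/pi ∫_{-pi}^{pi} g(x) dx = 1/pi · (-5*pi) = -5.
So the constant term a_0/2 = -5/2.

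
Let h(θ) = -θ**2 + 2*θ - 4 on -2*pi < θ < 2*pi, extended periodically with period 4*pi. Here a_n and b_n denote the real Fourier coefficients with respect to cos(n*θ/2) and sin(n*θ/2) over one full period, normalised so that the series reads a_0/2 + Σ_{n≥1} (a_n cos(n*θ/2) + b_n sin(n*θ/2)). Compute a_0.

a_0 = (1/(2*pi)) ∫_{-2*pi}^{2*pi} h(θ) dθ = (1/(2*pi)) · (-16*pi*(3 + pi**2)/3) = -8*pi**2/3 - 8.

-8*pi**2/3 - 8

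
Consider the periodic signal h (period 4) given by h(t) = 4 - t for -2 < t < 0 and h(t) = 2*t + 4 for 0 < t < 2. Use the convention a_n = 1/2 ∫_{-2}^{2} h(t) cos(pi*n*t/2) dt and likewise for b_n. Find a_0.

a_0 = 1/2 ∫_{-2}^{2} h(t) dt = 1/2 · (22) = 11.

11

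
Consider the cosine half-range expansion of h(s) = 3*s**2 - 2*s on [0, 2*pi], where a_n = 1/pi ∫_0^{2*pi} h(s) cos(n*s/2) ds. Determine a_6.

a_6 = 1/pi ∫_0^{2*pi} (3*s**2 - 2*s) cos(3*s) ds.
Integrating by parts twice (tabular method), an antiderivative of (3*s**2 - 2*s) cos(3*s) is s**2*sin(3*s) - 2*s*sin(3*s)/3 + 2*s*cos(3*s)/3 - 2*sin(3*s)/9 - 2*cos(3*s)/9; evaluating from 0 to 2*pi: ∫_{0}^{2*pi} (3*s**2 - 2*s) cos(3*s) ds = (-2/9 + 4*pi/3) - (-2/9) = 4*pi/3.
Hence a_6 = (1/pi)·(4*pi/3) = 4/3.

4/3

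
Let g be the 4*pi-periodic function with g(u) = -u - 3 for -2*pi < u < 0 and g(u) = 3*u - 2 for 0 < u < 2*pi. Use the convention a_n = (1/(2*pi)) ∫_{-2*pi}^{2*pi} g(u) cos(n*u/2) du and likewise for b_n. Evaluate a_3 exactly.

a_3 = (1/(2*pi)) ∫_{-2*pi}^{2*pi} g(u) cos(3*u/2) du.
Split the integral at the breakpoints.
Integrating by parts (boundary term plus one more integral), an antiderivative of (-u - 3) cos(3*u/2) is -2*u*sin(3*u/2)/3 - 2*sin(3*u/2) - 4*cos(3*u/2)/9; evaluating from -2*pi to 0: ∫_{-2*pi}^{0} (-u - 3) cos(3*u/2) du = (-4/9) - (4/9) = -8/9.
Integrating by parts (boundary term plus one more integral), an antiderivative of (3*u - 2) cos(3*u/2) is 2*u*sin(3*u/2) - 4*sin(3*u/2)/3 + 4*cos(3*u/2)/3; evaluating from 0 to 2*pi: ∫_{0}^{2*pi} (3*u - 2) cos(3*u/2) du = (-4/3) - (4/3) = -8/3.
Summing the pieces and multiplying by (1/(2*pi)) gives a_3 = -16/(9*pi).

-16/(9*pi)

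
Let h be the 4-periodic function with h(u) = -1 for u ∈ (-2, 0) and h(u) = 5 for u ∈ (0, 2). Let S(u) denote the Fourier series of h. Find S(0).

At u = 0 the one-sided limits are h(0^-) = -1 and h(0^+) = 5.
By Dirichlet's theorem the series converges to their average, [(-1) + (5)]/2 = 2.

2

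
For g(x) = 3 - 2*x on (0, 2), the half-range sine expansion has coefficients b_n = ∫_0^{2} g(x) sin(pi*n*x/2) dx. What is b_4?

b_4 = ∫_0^{2} (3 - 2*x) sin(2*pi*x) dx.
Integrating by parts (boundary term plus one more integral), an antiderivative of (3 - 2*x) sin(2*pi*x) is x*cos(2*pi*x)/pi - sin(2*pi*x)/(2*pi**2) - 3*cos(2*pi*x)/(2*pi); evaluating from 0 to 2: ∫_{0}^{2} (3 - 2*x) sin(2*pi*x) dx = (1/(2*pi)) - (-3/(2*pi)) = 2/pi.
Hence b_4 = 2/pi.

2/pi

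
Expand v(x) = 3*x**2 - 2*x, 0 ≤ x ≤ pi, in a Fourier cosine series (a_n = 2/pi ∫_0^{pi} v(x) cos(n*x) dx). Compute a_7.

a_7 = 2/pi ∫_0^{pi} (3*x**2 - 2*x) cos(7*x) dx.
Integrating by parts twice (tabular method), an antiderivative of (3*x**2 - 2*x) cos(7*x) is 3*x**2*sin(7*x)/7 - 2*x*sin(7*x)/7 + 6*x*cos(7*x)/49 - 6*sin(7*x)/343 - 2*cos(7*x)/49; evaluating from 0 to pi: ∫_{0}^{pi} (3*x**2 - 2*x) cos(7*x) dx = (2/49 - 6*pi/49) - (-2/49) = 4/49 - 6*pi/49.
Hence a_7 = (2/pi)·(4/49 - 6*pi/49) = 4*(2 - 3*pi)/(49*pi).

4*(2 - 3*pi)/(49*pi)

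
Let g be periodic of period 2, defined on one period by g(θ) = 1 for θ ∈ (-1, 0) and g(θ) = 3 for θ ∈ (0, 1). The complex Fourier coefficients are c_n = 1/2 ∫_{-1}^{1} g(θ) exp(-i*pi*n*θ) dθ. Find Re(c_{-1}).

Since g is real-valued, Re(c_{-1}) = 1/2 ∫_{-1}^{1} g(θ) cos(-pi*θ) dθ = a_{1}/2.
Split the integral at the breakpoints.
Directly, an antiderivative of (1) cos(-pi*θ) is sin(pi*θ)/pi; evaluating from -1 to 0: ∫_{-1}^{0} (1) cos(-pi*θ) dθ = (0) - (0) = 0.
Directly, an antiderivative of (3) cos(-pi*θ) is 3*sin(pi*θ)/pi; evaluating from 0 to 1: ∫_{0}^{1} (3) cos(-pi*θ) dθ = (0) - (0) = 0.
So ∫_{-1}^{1} g(θ) cos(-pi*θ) dθ = 0.
Hence Re(c_{-1}) = (1/2)·(0) = 0.

0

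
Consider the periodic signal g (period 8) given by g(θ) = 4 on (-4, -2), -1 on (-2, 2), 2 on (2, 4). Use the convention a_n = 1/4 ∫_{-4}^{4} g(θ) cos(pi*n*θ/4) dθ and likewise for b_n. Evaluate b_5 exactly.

b_5 = 1/4 ∫_{-4}^{4} g(θ) sin(5*pi*θ/4) dθ.
Split the integral at the breakpoints.
Directly, an antiderivative of (4) sin(5*pi*θ/4) is -16*cos(5*pi*θ/4)/(5*pi); evaluating from -4 to -2: ∫_{-4}^{-2} (4) sin(5*pi*θ/4) dθ = (0) - (16/(5*pi)) = -16/(5*pi).
Directly, an antiderivative of (-1) sin(5*pi*θ/4) is 4*cos(5*pi*θ/4)/(5*pi); evaluating from -2 to 2: ∫_{-2}^{2} (-1) sin(5*pi*θ/4) dθ = (0) - (0) = 0.
Directly, an antiderivative of (2) sin(5*pi*θ/4) is -8*cos(5*pi*θ/4)/(5*pi); evaluating from 2 to 4: ∫_{2}^{4} (2) sin(5*pi*θ/4) dθ = (8/(5*pi)) - (0) = 8/(5*pi).
Summing the pieces and multiplying by (1/4) gives b_5 = -2/(5*pi).

-2/(5*pi)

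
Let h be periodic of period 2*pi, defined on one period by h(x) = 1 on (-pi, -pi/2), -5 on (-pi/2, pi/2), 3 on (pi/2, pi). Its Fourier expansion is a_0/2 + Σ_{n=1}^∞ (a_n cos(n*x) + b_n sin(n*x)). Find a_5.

a_5 = 1/pi ∫_{-pi}^{pi} h(x) cos(5*x) dx.
Split the integral at the breakpoints.
Directly, an antiderivative of (1) cos(5*x) is sin(5*x)/5; evaluating from -pi to -pi/2: ∫_{-pi}^{-pi/2} (1) cos(5*x) dx = (-1/5) - (0) = -1/5.
Directly, an antiderivative of (-5) cos(5*x) is -sin(5*x); evaluating from -pi/2 to pi/2: ∫_{-pi/2}^{pi/2} (-5) cos(5*x) dx = (-1) - (1) = -2.
Directly, an antiderivative of (3) cos(5*x) is 3*sin(5*x)/5; evaluating from pi/2 to pi: ∫_{pi/2}^{pi} (3) cos(5*x) dx = (0) - (3/5) = -3/5.
Summing the pieces and multiplying by (1/pi) gives a_5 = -14/(5*pi).

-14/(5*pi)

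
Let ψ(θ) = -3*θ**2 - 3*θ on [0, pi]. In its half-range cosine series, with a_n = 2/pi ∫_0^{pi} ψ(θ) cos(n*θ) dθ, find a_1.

a_1 = 2/pi ∫_0^{pi} (-3*θ**2 - 3*θ) cos(θ) dθ.
Integrating by parts twice (tabular method), an antiderivative of (-3*θ**2 - 3*θ) cos(θ) is -3*θ**2*sin(θ) - 3*θ*sin(θ) - 6*θ*cos(θ) + 6*sin(θ) - 3*cos(θ); evaluating from 0 to pi: ∫_{0}^{pi} (-3*θ**2 - 3*θ) cos(θ) dθ = (3 + 6*pi) - (-3) = 6 + 6*pi.
Hence a_1 = (2/pi)·(6 + 6*pi) = 12/pi + 12.

12/pi + 12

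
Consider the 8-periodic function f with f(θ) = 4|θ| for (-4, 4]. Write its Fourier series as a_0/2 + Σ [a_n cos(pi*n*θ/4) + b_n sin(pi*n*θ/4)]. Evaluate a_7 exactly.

a_7 = 1/4 ∫_{-4}^{4} f(θ) cos(7*pi*θ/4) dθ.
f is even and cos(7*pi*θ/4) is even, so the integrand is even and a_7 = 1/2 ∫_0^{4} f(θ) cos(7*pi*θ/4) dθ.
Integrating by parts (boundary term plus one more integral), an antiderivative of (4*θ) cos(7*pi*θ/4) is 16*θ*sin(7*pi*θ/4)/(7*pi) + 64*cos(7*pi*θ/4)/(49*pi**2); evaluating from 0 to 4: ∫_{0}^{4} (4*θ) cos(7*pi*θ/4) dθ = (-64/(49*pi**2)) - (64/(49*pi**2)) = -128/(49*pi**2).
Hence a_7 = (1/2)·(-128/(49*pi**2)) = -64/(49*pi**2).

-64/(49*pi**2)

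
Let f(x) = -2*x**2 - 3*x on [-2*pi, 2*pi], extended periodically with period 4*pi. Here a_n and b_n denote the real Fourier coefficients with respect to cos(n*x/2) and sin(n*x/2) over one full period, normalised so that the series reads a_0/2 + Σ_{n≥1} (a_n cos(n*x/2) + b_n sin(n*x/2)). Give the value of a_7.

32/49

a_7 = (1/(2*pi)) ∫_{-2*pi}^{2*pi} f(x) cos(7*x/2) dx.
Integrating by parts twice (tabular method), an antiderivative of (-2*x**2 - 3*x) cos(7*x/2) is -4*x**2*sin(7*x/2)/7 - 6*x*sin(7*x/2)/7 - 16*x*cos(7*x/2)/49 + 32*sin(7*x/2)/343 - 12*cos(7*x/2)/49; evaluating from -2*pi to 2*pi: ∫_{-2*pi}^{2*pi} (-2*x**2 - 3*x) cos(7*x/2) dx = (12/49 + 32*pi/49) - (12/49 - 32*pi/49) = 64*pi/49.
Hence a_7 = (1/(2*pi))·(64*pi/49) = 32/49.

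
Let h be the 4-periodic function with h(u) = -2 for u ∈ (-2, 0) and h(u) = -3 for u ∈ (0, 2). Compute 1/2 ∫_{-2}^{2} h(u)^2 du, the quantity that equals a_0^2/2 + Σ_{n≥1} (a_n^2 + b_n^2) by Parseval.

13

1/2 ∫_{-2}^{2} h(u)^2 du = 1/2 · (26) = 13.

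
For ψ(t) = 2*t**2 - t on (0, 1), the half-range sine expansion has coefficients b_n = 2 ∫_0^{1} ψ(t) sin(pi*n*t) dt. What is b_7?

b_7 = 2 ∫_0^{1} (2*t**2 - t) sin(7*pi*t) dt.
Integrating by parts twice (tabular method), an antiderivative of (2*t**2 - t) sin(7*pi*t) is -2*t**2*cos(7*pi*t)/(7*pi) + 4*t*sin(7*pi*t)/(49*pi**2) + t*cos(7*pi*t)/(7*pi) - sin(7*pi*t)/(49*pi**2) + 4*cos(7*pi*t)/(343*pi**3); evaluating from 0 to 1: ∫_{0}^{1} (2*t**2 - t) sin(7*pi*t) dt = ((-4 + 49*pi**2)/(343*pi**3)) - (4/(343*pi**3)) = (-8 + 49*pi**2)/(343*pi**3).
Hence b_7 = 2·((-8 + 49*pi**2)/(343*pi**3)) = 2*(-8 + 49*pi**2)/(343*pi**3).

2*(-8 + 49*pi**2)/(343*pi**3)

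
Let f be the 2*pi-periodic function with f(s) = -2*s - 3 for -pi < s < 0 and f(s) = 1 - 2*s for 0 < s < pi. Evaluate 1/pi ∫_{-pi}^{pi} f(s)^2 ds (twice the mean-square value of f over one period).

-8*pi + 10 + 8*pi**2/3

1/pi ∫_{-pi}^{pi} f(s)^2 ds = 1/pi · (2*pi*(-12*pi + 15 + 4*pi**2)/3) = -8*pi + 10 + 8*pi**2/3.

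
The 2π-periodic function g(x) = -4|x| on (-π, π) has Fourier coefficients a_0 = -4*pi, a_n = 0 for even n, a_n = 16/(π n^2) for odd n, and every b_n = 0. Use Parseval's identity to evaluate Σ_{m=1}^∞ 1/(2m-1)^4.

pi**4/96

Parseval: a_0^2/2 + Σ a_n^2 = (1/π) ∫_{-π}^{π} g(x)^2 dx = 32*pi**2/3.
Subtract a_0^2/2 = 8*pi**2: Σ a_n^2 = 8*pi**2/3.
Only odd n contribute, with a_n^2 = 256/(π^2 n^4), so Σ_{m≥1} 1/(2m-1)^4 = π^2·(8*pi**2/3)/256 = pi**4/96.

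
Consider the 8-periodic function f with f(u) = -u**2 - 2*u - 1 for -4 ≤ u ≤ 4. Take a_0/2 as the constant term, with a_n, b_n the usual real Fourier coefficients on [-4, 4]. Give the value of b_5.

-16/(5*pi)

b_5 = 1/4 ∫_{-4}^{4} f(u) sin(5*pi*u/4) du.
Integrating by parts twice (tabular method), an antiderivative of (-u**2 - 2*u - 1) sin(5*pi*u/4) is 4*u**2*cos(5*pi*u/4)/(5*pi) - 32*u*sin(5*pi*u/4)/(25*pi**2) + 8*u*cos(5*pi*u/4)/(5*pi) - 32*sin(5*pi*u/4)/(25*pi**2) - 128*cos(5*pi*u/4)/(125*pi**3) + 4*cos(5*pi*u/4)/(5*pi); evaluating from -4 to 4: ∫_{-4}^{4} (-u**2 - 2*u - 1) sin(5*pi*u/4) du = (-20/pi + 128/(125*pi**3)) - (4*(32 - 225*pi**2)/(125*pi**3)) = -64/(5*pi).
Hence b_5 = (1/4)·(-64/(5*pi)) = -16/(5*pi).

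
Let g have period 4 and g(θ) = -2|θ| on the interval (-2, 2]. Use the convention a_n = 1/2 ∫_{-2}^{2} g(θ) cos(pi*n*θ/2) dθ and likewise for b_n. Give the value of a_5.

16/(25*pi**2)

a_5 = 1/2 ∫_{-2}^{2} g(θ) cos(5*pi*θ/2) dθ.
g is even and cos(5*pi*θ/2) is even, so the integrand is even and a_5 = ∫_0^{2} g(θ) cos(5*pi*θ/2) dθ.
Integrating by parts (boundary term plus one more integral), an antiderivative of (-2*θ) cos(5*pi*θ/2) is -4*θ*sin(5*pi*θ/2)/(5*pi) - 8*cos(5*pi*θ/2)/(25*pi**2); evaluating from 0 to 2: ∫_{0}^{2} (-2*θ) cos(5*pi*θ/2) dθ = (8/(25*pi**2)) - (-8/(25*pi**2)) = 16/(25*pi**2).
Hence a_5 = 16/(25*pi**2).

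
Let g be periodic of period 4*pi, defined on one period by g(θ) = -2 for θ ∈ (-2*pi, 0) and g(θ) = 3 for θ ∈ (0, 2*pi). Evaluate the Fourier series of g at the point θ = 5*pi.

θ = 5*pi differs from θ = pi by 1 full period(s), and the series is 4*pi-periodic.
g is continuous at θ = pi with value 3, so the series converges to 3 there.

3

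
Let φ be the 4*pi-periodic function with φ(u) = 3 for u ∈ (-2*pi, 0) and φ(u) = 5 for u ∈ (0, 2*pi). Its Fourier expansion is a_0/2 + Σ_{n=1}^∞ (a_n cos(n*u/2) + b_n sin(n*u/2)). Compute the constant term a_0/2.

a_0 = (1/(2*pi)) ∫_{-2*pi}^{2*pi} φ(u) du = (1/(2*pi)) · (16*pi) = 8.
So the constant term a_0/2 = 4.

4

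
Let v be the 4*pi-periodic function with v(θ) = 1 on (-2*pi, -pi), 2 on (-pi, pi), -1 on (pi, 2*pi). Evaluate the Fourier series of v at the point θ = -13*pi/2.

θ = -13*pi/2 differs from θ = 3*pi/2 by -2 full period(s), and the series is 4*pi-periodic.
v is continuous at θ = 3*pi/2 with value -1, so the series converges to -1 there.

-1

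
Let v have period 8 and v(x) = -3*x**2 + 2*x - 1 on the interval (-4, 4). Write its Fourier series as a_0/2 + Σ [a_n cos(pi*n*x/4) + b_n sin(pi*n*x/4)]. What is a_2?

-48/pi**2

a_2 = 1/4 ∫_{-4}^{4} v(x) cos(pi*x/2) dx.
Integrating by parts twice (tabular method), an antiderivative of (-3*x**2 + 2*x - 1) cos(pi*x/2) is -6*x**2*sin(pi*x/2)/pi + 4*x*sin(pi*x/2)/pi - 24*x*cos(pi*x/2)/pi**2 - 2*sin(pi*x/2)/pi + 48*sin(pi*x/2)/pi**3 + 8*cos(pi*x/2)/pi**2; evaluating from -4 to 4: ∫_{-4}^{4} (-3*x**2 + 2*x - 1) cos(pi*x/2) dx = (-88/pi**2) - (104/pi**2) = -192/pi**2.
Hence a_2 = (1/4)·(-192/pi**2) = -48/pi**2.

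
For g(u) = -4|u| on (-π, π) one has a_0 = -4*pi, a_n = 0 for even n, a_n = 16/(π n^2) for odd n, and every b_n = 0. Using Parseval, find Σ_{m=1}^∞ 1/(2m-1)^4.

pi**4/96

Parseval: a_0^2/2 + Σ a_n^2 = (1/π) ∫_{-π}^{π} g(u)^2 du = 32*pi**2/3.
Subtract a_0^2/2 = 8*pi**2: Σ a_n^2 = 8*pi**2/3.
Only odd n contribute, with a_n^2 = 256/(π^2 n^4), so Σ_{m≥1} 1/(2m-1)^4 = π^2·(8*pi**2/3)/256 = pi**4/96.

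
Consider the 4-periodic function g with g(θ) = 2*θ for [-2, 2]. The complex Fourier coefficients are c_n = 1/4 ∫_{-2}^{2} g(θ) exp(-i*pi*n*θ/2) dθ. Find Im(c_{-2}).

-2/pi

Since g is real-valued, Im(c_{-2}) = -1/4 ∫_{-2}^{2} g(θ) sin(-pi*θ) dθ = b_{2}/2.
g is odd and sin(-pi*θ) is odd, so the integrand is even: ∫_{-2}^{2} g(θ) sin(-pi*θ) dθ = 2∫_0^{2} g(θ) sin(-pi*θ) dθ.
Integrating by parts (boundary term plus one more integral), an antiderivative of (2*θ) sin(-pi*θ) is 2*θ*cos(pi*θ)/pi - 2*sin(pi*θ)/pi**2; evaluating from 0 to 2: ∫_{0}^{2} (2*θ) sin(-pi*θ) dθ = (4/pi) - (0) = 4/pi.
So ∫_{-2}^{2} g(θ) sin(-pi*θ) dθ = 8/pi.
Hence Im(c_{-2}) = (-1/4)·(8/pi) = -2/pi.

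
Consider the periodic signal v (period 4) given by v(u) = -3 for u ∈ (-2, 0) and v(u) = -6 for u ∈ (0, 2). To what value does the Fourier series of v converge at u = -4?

u = -4 differs from u = 0 by -1 full period(s), and the series is 4-periodic.
At u = 0 the one-sided limits are v(0^-) = -3 and v(0^+) = -6.
By Dirichlet's theorem the series converges to their average, [(-3) + (-6)]/2 = -9/2.

-9/2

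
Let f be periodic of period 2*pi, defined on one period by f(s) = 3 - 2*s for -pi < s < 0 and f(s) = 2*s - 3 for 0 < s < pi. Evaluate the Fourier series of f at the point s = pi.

At s = pi the one-sided limits are f(pi^-) = -3 + 2*pi and f(pi^+) = 3 + 2*pi.
By Dirichlet's theorem the series converges to their average, [(-3 + 2*pi) + (3 + 2*pi)]/2 = 2*pi.

2*pi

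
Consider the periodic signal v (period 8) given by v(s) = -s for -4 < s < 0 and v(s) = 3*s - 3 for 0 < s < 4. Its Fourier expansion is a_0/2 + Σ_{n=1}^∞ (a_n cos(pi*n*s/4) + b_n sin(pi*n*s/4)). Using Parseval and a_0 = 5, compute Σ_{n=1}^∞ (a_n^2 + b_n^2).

Parseval: a_0^2/2 + Σ_{n≥1} (a_n^2+b_n^2) = 1/4 ∫_{-4}^{4} v(s)^2 ds = 79/3.
Subtract a_0^2/2 = 25/2: Σ (a_n^2+b_n^2) = 83/6.

83/6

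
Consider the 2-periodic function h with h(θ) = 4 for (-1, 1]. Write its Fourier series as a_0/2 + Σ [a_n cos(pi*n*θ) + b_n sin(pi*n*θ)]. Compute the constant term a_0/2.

a_0 = ∫_{-1}^{1} h(θ) dθ = 8.
So the constant term a_0/2 = 4.

4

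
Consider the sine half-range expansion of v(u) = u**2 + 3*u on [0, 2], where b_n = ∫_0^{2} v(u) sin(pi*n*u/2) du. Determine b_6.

b_6 = ∫_0^{2} (u**2 + 3*u) sin(3*pi*u) du.
Integrating by parts twice (tabular method), an antiderivative of (u**2 + 3*u) sin(3*pi*u) is -u**2*cos(3*pi*u)/(3*pi) + 2*u*sin(3*pi*u)/(9*pi**2) - u*cos(3*pi*u)/pi + sin(3*pi*u)/(3*pi**2) + 2*cos(3*pi*u)/(27*pi**3); evaluating from 0 to 2: ∫_{0}^{2} (u**2 + 3*u) sin(3*pi*u) du = (2*(1 - 45*pi**2)/(27*pi**3)) - (2/(27*pi**3)) = -10/(3*pi).
Hence b_6 = -10/(3*pi).

-10/(3*pi)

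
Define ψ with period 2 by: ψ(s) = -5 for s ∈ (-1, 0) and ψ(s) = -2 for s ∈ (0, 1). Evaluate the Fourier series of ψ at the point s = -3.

-7/2

s = -3 differs from s = 1 by -2 full period(s), and the series is 2-periodic.
At s = 1 the one-sided limits are ψ(1^-) = -2 and ψ(1^+) = -5.
By Dirichlet's theorem the series converges to their average, [(-2) + (-5)]/2 = -7/2.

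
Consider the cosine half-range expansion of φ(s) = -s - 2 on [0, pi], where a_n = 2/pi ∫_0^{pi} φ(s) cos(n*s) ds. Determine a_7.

a_7 = 2/pi ∫_0^{pi} (-s - 2) cos(7*s) ds.
Integrating by parts (boundary term plus one more integral), an antiderivative of (-s - 2) cos(7*s) is -s*sin(7*s)/7 - 2*sin(7*s)/7 - cos(7*s)/49; evaluating from 0 to pi: ∫_{0}^{pi} (-s - 2) cos(7*s) ds = (1/49) - (-1/49) = 2/49.
Hence a_7 = (2/pi)·(2/49) = 4/(49*pi).

4/(49*pi)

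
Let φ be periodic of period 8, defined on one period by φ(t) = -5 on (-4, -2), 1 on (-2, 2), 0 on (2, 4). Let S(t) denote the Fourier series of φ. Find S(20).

-5/2

t = 20 differs from t = 4 by 2 full period(s), and the series is 8-periodic.
At t = 4 the one-sided limits are φ(4^-) = 0 and φ(4^+) = -5.
By Dirichlet's theorem the series converges to their average, [(0) + (-5)]/2 = -5/2.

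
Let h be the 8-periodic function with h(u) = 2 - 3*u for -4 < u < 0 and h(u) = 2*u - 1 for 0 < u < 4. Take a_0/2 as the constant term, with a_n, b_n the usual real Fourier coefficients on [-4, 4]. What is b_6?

2/(3*pi)

b_6 = 1/4 ∫_{-4}^{4} h(u) sin(3*pi*u/2) du.
Split the integral at the breakpoints.
Integrating by parts (boundary term plus one more integral), an antiderivative of (2 - 3*u) sin(3*pi*u/2) is 2*u*cos(3*pi*u/2)/pi - 4*sin(3*pi*u/2)/(3*pi**2) - 4*cos(3*pi*u/2)/(3*pi); evaluating from -4 to 0: ∫_{-4}^{0} (2 - 3*u) sin(3*pi*u/2) du = (-4/(3*pi)) - (-28/(3*pi)) = 8/pi.
Integrating by parts (boundary term plus one more integral), an antiderivative of (2*u - 1) sin(3*pi*u/2) is -4*u*cos(3*pi*u/2)/(3*pi) + 8*sin(3*pi*u/2)/(9*pi**2) + 2*cos(3*pi*u/2)/(3*pi); evaluating from 0 to 4: ∫_{0}^{4} (2*u - 1) sin(3*pi*u/2) du = (-14/(3*pi)) - (2/(3*pi)) = -16/(3*pi).
Summing the pieces and multiplying by (1/4) gives b_6 = 2/(3*pi).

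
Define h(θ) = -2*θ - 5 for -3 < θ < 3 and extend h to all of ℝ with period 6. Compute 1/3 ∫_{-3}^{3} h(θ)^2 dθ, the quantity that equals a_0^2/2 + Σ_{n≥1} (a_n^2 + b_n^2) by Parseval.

1/3 ∫_{-3}^{3} h(θ)^2 dθ = 1/3 · (222) = 74.

74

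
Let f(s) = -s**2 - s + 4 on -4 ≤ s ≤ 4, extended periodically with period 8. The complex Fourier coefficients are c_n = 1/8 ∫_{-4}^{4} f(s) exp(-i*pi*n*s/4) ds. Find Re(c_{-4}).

Since f is real-valued, Re(c_{-4}) = 1/8 ∫_{-4}^{4} f(s) cos(-pi*s) ds = a_{4}/2.
Integrating by parts twice (tabular method), an antiderivative of (-s**2 - s + 4) cos(-pi*s) is -s**2*sin(pi*s)/pi - s*sin(pi*s)/pi - 2*s*cos(pi*s)/pi**2 + 2*sin(pi*s)/pi**3 + 4*sin(pi*s)/pi - cos(pi*s)/pi**2; evaluating from -4 to 4: ∫_{-4}^{4} (-s**2 - s + 4) cos(-pi*s) ds = (-9/pi**2) - (7/pi**2) = -16/pi**2.
Hence Re(c_{-4}) = (1/8)·(-16/pi**2) = -2/pi**2.

-2/pi**2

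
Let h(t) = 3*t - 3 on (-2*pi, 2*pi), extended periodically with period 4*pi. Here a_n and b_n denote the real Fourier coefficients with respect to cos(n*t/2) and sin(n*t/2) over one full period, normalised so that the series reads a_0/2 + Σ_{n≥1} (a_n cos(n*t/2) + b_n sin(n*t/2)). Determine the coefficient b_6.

b_6 = (1/(2*pi)) ∫_{-2*pi}^{2*pi} h(t) sin(3*t) dt.
Integrating by parts (boundary term plus one more integral), an antiderivative of (3*t - 3) sin(3*t) is -t*cos(3*t) + sin(3*t)/3 + cos(3*t); evaluating from -2*pi to 2*pi: ∫_{-2*pi}^{2*pi} (3*t - 3) sin(3*t) dt = (1 - 2*pi) - (1 + 2*pi) = -4*pi.
Hence b_6 = (1/(2*pi))·(-4*pi) = -2.

-2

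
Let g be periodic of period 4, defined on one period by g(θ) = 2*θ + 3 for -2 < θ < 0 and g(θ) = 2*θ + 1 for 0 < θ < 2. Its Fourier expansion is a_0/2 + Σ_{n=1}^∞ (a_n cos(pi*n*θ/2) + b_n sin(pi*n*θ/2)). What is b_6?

b_6 = 1/2 ∫_{-2}^{2} g(θ) sin(3*pi*θ) dθ.
Split the integral at the breakpoints.
Integrating by parts (boundary term plus one more integral), an antiderivative of (2*θ + 3) sin(3*pi*θ) is -2*θ*cos(3*pi*θ)/(3*pi) + 2*sin(3*pi*θ)/(9*pi**2) - cos(3*pi*θ)/pi; evaluating from -2 to 0: ∫_{-2}^{0} (2*θ + 3) sin(3*pi*θ) dθ = (-1/pi) - (1/(3*pi)) = -4/(3*pi).
Integrating by parts (boundary term plus one more integral), an antiderivative of (2*θ + 1) sin(3*pi*θ) is -2*θ*cos(3*pi*θ)/(3*pi) + 2*sin(3*pi*θ)/(9*pi**2) - cos(3*pi*θ)/(3*pi); evaluating from 0 to 2: ∫_{0}^{2} (2*θ + 1) sin(3*pi*θ) dθ = (-5/(3*pi)) - (-1/(3*pi)) = -4/(3*pi).
Summing the pieces and multiplying by (1/2) gives b_6 = -4/(3*pi).

-4/(3*pi)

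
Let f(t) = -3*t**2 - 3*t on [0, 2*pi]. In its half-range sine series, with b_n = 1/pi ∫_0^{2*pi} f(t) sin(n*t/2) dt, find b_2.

b_2 = 1/pi ∫_0^{2*pi} (-3*t**2 - 3*t) sin(t) dt.
Integrating by parts twice (tabular method), an antiderivative of (-3*t**2 - 3*t) sin(t) is 3*t**2*cos(t) - 6*t*sin(t) + 3*t*cos(t) - 3*sin(t) - 6*cos(t); evaluating from 0 to 2*pi: ∫_{0}^{2*pi} (-3*t**2 - 3*t) sin(t) dt = (-6 + 6*pi + 12*pi**2) - (-6) = 6*pi*(1 + 2*pi).
Hence b_2 = (1/pi)·(6*pi*(1 + 2*pi)) = 6 + 12*pi.

6 + 12*pi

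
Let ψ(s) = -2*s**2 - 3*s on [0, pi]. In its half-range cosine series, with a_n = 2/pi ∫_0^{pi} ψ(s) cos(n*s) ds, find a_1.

12/pi + 8

a_1 = 2/pi ∫_0^{pi} (-2*s**2 - 3*s) cos(s) ds.
Integrating by parts twice (tabular method), an antiderivative of (-2*s**2 - 3*s) cos(s) is -2*s**2*sin(s) - 3*s*sin(s) - 4*s*cos(s) + 4*sin(s) - 3*cos(s); evaluating from 0 to pi: ∫_{0}^{pi} (-2*s**2 - 3*s) cos(s) ds = (3 + 4*pi) - (-3) = 6 + 4*pi.
Hence a_1 = (2/pi)·(6 + 4*pi) = 12/pi + 8.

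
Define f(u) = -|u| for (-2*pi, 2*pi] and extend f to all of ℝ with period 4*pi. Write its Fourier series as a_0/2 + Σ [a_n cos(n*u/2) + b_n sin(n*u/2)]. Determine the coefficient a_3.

a_3 = (1/(2*pi)) ∫_{-2*pi}^{2*pi} f(u) cos(3*u/2) du.
f is even and cos(3*u/2) is even, so the integrand is even and a_3 = 1/pi ∫_0^{2*pi} f(u) cos(3*u/2) du.
Integrating by parts (boundary term plus one more integral), an antiderivative of (-u) cos(3*u/2) is -2*u*sin(3*u/2)/3 - 4*cos(3*u/2)/9; evaluating from 0 to 2*pi: ∫_{0}^{2*pi} (-u) cos(3*u/2) du = (4/9) - (-4/9) = 8/9.
Hence a_3 = (1/pi)·(8/9) = 8/(9*pi).

8/(9*pi)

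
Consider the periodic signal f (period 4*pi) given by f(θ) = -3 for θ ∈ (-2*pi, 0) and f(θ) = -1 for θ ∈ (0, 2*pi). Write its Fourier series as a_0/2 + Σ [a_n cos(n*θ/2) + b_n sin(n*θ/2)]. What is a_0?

a_0 = (1/(2*pi)) ∫_{-2*pi}^{2*pi} f(θ) dθ = (1/(2*pi)) · (-8*pi) = -4.

-4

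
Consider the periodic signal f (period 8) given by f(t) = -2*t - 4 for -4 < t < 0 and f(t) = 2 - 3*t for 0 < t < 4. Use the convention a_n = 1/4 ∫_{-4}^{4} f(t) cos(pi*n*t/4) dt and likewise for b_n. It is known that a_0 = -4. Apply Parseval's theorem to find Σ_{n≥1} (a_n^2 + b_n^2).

76/3

Parseval: a_0^2/2 + Σ_{n≥1} (a_n^2+b_n^2) = 1/4 ∫_{-4}^{4} f(t)^2 dt = 100/3.
Subtract a_0^2/2 = 8: Σ (a_n^2+b_n^2) = 76/3.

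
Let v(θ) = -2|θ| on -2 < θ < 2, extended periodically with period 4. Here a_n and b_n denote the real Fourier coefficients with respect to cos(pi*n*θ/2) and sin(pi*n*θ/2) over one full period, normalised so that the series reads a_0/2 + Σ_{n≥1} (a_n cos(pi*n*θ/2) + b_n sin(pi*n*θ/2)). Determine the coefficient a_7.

a_7 = 1/2 ∫_{-2}^{2} v(θ) cos(7*pi*θ/2) dθ.
v is even and cos(7*pi*θ/2) is even, so the integrand is even and a_7 = ∫_0^{2} v(θ) cos(7*pi*θ/2) dθ.
Integrating by parts (boundary term plus one more integral), an antiderivative of (-2*θ) cos(7*pi*θ/2) is -4*θ*sin(7*pi*θ/2)/(7*pi) - 8*cos(7*pi*θ/2)/(49*pi**2); evaluating from 0 to 2: ∫_{0}^{2} (-2*θ) cos(7*pi*θ/2) dθ = (8/(49*pi**2)) - (-8/(49*pi**2)) = 16/(49*pi**2).
Hence a_7 = 16/(49*pi**2).

16/(49*pi**2)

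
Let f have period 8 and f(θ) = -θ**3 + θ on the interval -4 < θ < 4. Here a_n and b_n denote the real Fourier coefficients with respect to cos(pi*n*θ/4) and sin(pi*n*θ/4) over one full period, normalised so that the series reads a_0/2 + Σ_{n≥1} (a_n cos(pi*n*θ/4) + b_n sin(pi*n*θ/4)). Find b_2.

-96/pi**3 + 60/pi

b_2 = 1/4 ∫_{-4}^{4} f(θ) sin(pi*θ/2) dθ.
f is odd and sin(pi*θ/2) is odd, so the integrand is even and b_2 = 1/2 ∫_0^{4} f(θ) sin(pi*θ/2) dθ.
Integrating by parts three times (tabular method), an antiderivative of (-θ**3 + θ) sin(pi*θ/2) is 2*θ**3*cos(pi*θ/2)/pi - 12*θ**2*sin(pi*θ/2)/pi**2 - 48*θ*cos(pi*θ/2)/pi**3 - 2*θ*cos(pi*θ/2)/pi + 4*sin(pi*θ/2)/pi**2 + 96*sin(pi*θ/2)/pi**4; evaluating from 0 to 4: ∫_{0}^{4} (-θ**3 + θ) sin(pi*θ/2) dθ = (-192/pi**3 + 120/pi) - (0) = -192/pi**3 + 120/pi.
Hence b_2 = (1/2)·(-192/pi**3 + 120/pi) = -96/pi**3 + 60/pi.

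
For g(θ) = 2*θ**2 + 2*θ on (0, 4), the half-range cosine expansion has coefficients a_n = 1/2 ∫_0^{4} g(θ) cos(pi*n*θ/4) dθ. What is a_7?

a_7 = 1/2 ∫_0^{4} (2*θ**2 + 2*θ) cos(7*pi*θ/4) dθ.
Integrating by parts twice (tabular method), an antiderivative of (2*θ**2 + 2*θ) cos(7*pi*θ/4) is 8*θ**2*sin(7*pi*θ/4)/(7*pi) + 8*θ*sin(7*pi*θ/4)/(7*pi) + 64*θ*cos(7*pi*θ/4)/(49*pi**2) - 256*sin(7*pi*θ/4)/(343*pi**3) + 32*cos(7*pi*θ/4)/(49*pi**2); evaluating from 0 to 4: ∫_{0}^{4} (2*θ**2 + 2*θ) cos(7*pi*θ/4) dθ = (-288/(49*pi**2)) - (32/(49*pi**2)) = -320/(49*pi**2).
Hence a_7 = (1/2)·(-320/(49*pi**2)) = -160/(49*pi**2).

-160/(49*pi**2)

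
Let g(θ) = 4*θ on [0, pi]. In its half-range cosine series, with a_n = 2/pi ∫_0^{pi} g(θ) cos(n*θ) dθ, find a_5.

-16/(25*pi)

a_5 = 2/pi ∫_0^{pi} (4*θ) cos(5*θ) dθ.
Integrating by parts (boundary term plus one more integral), an antiderivative of (4*θ) cos(5*θ) is 4*θ*sin(5*θ)/5 + 4*cos(5*θ)/25; evaluating from 0 to pi: ∫_{0}^{pi} (4*θ) cos(5*θ) dθ = (-4/25) - (4/25) = -8/25.
Hence a_5 = (2/pi)·(-8/25) = -16/(25*pi).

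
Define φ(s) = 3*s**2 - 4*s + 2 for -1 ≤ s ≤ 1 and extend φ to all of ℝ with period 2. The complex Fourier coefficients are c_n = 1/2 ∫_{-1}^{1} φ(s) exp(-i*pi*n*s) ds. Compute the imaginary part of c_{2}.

Since φ is real-valued, Im(c_{2}) = -1/2 ∫_{-1}^{1} φ(s) sin(2*pi*s) ds = -b_{2}/2.
Integrating by parts twice (tabular method), an antiderivative of (3*s**2 - 4*s + 2) sin(2*pi*s) is -3*s**2*cos(2*pi*s)/(2*pi) + 3*s*sin(2*pi*s)/(2*pi**2) + 2*s*cos(2*pi*s)/pi - sin(2*pi*s)/pi**2 - cos(2*pi*s)/pi + 3*cos(2*pi*s)/(4*pi**3); evaluating from -1 to 1: ∫_{-1}^{1} (3*s**2 - 4*s + 2) sin(2*pi*s) ds = ((3 - 2*pi**2)/(4*pi**3)) - (3*(1 - 6*pi**2)/(4*pi**3)) = 4/pi.
Hence Im(c_{2}) = (-1/2)·(4/pi) = -2/pi.

-2/pi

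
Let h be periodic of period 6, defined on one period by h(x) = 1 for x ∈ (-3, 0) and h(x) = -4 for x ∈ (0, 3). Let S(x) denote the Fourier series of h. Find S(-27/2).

x = -27/2 differs from x = -3/2 by -2 full period(s), and the series is 6-periodic.
h is continuous at x = -3/2 with value 1, so the series converges to 1 there.

1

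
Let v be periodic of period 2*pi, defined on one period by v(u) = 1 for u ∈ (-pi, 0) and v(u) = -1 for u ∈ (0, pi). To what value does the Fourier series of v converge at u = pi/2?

v is continuous at u = pi/2 with value -1, so the series converges to -1 there.

-1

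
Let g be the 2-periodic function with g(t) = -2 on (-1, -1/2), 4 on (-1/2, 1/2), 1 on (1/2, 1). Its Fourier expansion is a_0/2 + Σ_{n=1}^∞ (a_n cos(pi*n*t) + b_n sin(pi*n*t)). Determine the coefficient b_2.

-3/pi

b_2 = ∫_{-1}^{1} g(t) sin(2*pi*t) dt.
Split the integral at the breakpoints.
Directly, an antiderivative of (-2) sin(2*pi*t) is cos(2*pi*t)/pi; evaluating from -1 to -1/2: ∫_{-1}^{-1/2} (-2) sin(2*pi*t) dt = (-1/pi) - (1/pi) = -2/pi.
Directly, an antiderivative of (4) sin(2*pi*t) is -2*cos(2*pi*t)/pi; evaluating from -1/2 to 1/2: ∫_{-1/2}^{1/2} (4) sin(2*pi*t) dt = (2/pi) - (2/pi) = 0.
Directly, an antiderivative of (1) sin(2*pi*t) is -cos(2*pi*t)/(2*pi); evaluating from 1/2 to 1: ∫_{1/2}^{1} (1) sin(2*pi*t) dt = (-1/(2*pi)) - (1/(2*pi)) = -1/pi.
Summing the pieces gives b_2 = -3/pi.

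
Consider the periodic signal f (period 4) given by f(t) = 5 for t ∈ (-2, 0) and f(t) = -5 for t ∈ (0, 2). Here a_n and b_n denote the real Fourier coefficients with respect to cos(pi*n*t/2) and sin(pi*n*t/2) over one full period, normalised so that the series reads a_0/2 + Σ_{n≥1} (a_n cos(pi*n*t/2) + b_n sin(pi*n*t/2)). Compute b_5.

b_5 = 1/2 ∫_{-2}^{2} f(t) sin(5*pi*t/2) dt.
f is odd and sin(5*pi*t/2) is odd, so the integrand is even and b_5 = ∫_0^{2} f(t) sin(5*pi*t/2) dt.
Directly, an antiderivative of (-5) sin(5*pi*t/2) is 2*cos(5*pi*t/2)/pi; evaluating from 0 to 2: ∫_{0}^{2} (-5) sin(5*pi*t/2) dt = (-2/pi) - (2/pi) = -4/pi.
Hence b_5 = -4/pi.

-4/pi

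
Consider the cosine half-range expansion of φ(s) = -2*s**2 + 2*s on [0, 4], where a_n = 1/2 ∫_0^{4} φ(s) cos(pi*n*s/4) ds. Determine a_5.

96/(25*pi**2)

a_5 = 1/2 ∫_0^{4} (-2*s**2 + 2*s) cos(5*pi*s/4) ds.
Integrating by parts twice (tabular method), an antiderivative of (-2*s**2 + 2*s) cos(5*pi*s/4) is -8*s**2*sin(5*pi*s/4)/(5*pi) + 8*s*sin(5*pi*s/4)/(5*pi) - 64*s*cos(5*pi*s/4)/(25*pi**2) + 256*sin(5*pi*s/4)/(125*pi**3) + 32*cos(5*pi*s/4)/(25*pi**2); evaluating from 0 to 4: ∫_{0}^{4} (-2*s**2 + 2*s) cos(5*pi*s/4) ds = (224/(25*pi**2)) - (32/(25*pi**2)) = 192/(25*pi**2).
Hence a_5 = (1/2)·(192/(25*pi**2)) = 96/(25*pi**2).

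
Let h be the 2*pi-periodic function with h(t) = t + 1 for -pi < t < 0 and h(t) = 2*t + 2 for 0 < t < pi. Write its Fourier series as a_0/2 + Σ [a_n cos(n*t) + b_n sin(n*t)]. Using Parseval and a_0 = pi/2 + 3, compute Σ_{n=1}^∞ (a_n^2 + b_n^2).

1/2 + 3*pi/2 + 37*pi**2/24

Parseval: a_0^2/2 + Σ_{n≥1} (a_n^2+b_n^2) = 1/pi ∫_{-pi}^{pi} h(t)^2 dt = 5 + 3*pi + 5*pi**2/3.
Subtract a_0^2/2 = (pi + 6)**2/8: Σ (a_n^2+b_n^2) = 1/2 + 3*pi/2 + 37*pi**2/24.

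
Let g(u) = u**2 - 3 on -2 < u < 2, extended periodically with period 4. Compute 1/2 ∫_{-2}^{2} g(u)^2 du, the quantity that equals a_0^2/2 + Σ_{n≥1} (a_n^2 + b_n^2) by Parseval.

1/2 ∫_{-2}^{2} g(u)^2 du = 1/2 · (84/5) = 42/5.

42/5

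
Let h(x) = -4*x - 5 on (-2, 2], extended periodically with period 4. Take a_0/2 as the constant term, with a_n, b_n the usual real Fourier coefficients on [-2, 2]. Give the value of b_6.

b_6 = 1/2 ∫_{-2}^{2} h(x) sin(3*pi*x) dx.
Integrating by parts (boundary term plus one more integral), an antiderivative of (-4*x - 5) sin(3*pi*x) is 4*x*cos(3*pi*x)/(3*pi) - 4*sin(3*pi*x)/(9*pi**2) + 5*cos(3*pi*x)/(3*pi); evaluating from -2 to 2: ∫_{-2}^{2} (-4*x - 5) sin(3*pi*x) dx = (13/(3*pi)) - (-1/pi) = 16/(3*pi).
Hence b_6 = (1/2)·(16/(3*pi)) = 8/(3*pi).

8/(3*pi)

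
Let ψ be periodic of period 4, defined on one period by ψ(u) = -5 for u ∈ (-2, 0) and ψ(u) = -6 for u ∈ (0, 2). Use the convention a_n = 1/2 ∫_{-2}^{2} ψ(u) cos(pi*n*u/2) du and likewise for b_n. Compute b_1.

b_1 = 1/2 ∫_{-2}^{2} ψ(u) sin(pi*u/2) du.
Split the integral at the breakpoints.
Directly, an antiderivative of (-5) sin(pi*u/2) is 10*cos(pi*u/2)/pi; evaluating from -2 to 0: ∫_{-2}^{0} (-5) sin(pi*u/2) du = (10/pi) - (-10/pi) = 20/pi.
Directly, an antiderivative of (-6) sin(pi*u/2) is 12*cos(pi*u/2)/pi; evaluating from 0 to 2: ∫_{0}^{2} (-6) sin(pi*u/2) du = (-12/pi) - (12/pi) = -24/pi.
Summing the pieces and multiplying by (1/2) gives b_1 = -2/pi.

-2/pi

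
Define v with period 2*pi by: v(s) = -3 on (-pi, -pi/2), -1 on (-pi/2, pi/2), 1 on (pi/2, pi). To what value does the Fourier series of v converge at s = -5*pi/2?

s = -5*pi/2 differs from s = -pi/2 by -1 full period(s), and the series is 2*pi-periodic.
At s = -pi/2 the one-sided limits are v(-pi/2^-) = -3 and v(-pi/2^+) = -1.
By Dirichlet's theorem the series converges to their average, [(-3) + (-1)]/2 = -2.

-2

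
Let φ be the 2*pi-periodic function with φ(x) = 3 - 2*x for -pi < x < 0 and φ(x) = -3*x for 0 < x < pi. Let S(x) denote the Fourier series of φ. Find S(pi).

x = pi differs from x = -pi by 1 full period(s), and the series is 2*pi-periodic.
At x = -pi the one-sided limits are φ(-pi^-) = -3*pi and φ(-pi^+) = 3 + 2*pi.
By Dirichlet's theorem the series converges to their average, [(-3*pi) + (3 + 2*pi)]/2 = 3/2 - pi/2.

3/2 - pi/2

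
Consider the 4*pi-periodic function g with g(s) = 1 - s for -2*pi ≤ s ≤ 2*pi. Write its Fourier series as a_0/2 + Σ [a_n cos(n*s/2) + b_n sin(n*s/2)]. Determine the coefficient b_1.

b_1 = (1/(2*pi)) ∫_{-2*pi}^{2*pi} g(s) sin(s/2) ds.
Integrating by parts (boundary term plus one more integral), an antiderivative of (1 - s) sin(s/2) is 2*s*cos(s/2) - 4*sin(s/2) - 2*cos(s/2); evaluating from -2*pi to 2*pi: ∫_{-2*pi}^{2*pi} (1 - s) sin(s/2) ds = (2 - 4*pi) - (2 + 4*pi) = -8*pi.
Hence b_1 = (1/(2*pi))·(-8*pi) = -4.

-4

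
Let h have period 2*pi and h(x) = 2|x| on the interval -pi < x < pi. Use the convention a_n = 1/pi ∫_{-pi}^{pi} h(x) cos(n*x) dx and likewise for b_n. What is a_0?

a_0 = 1/pi ∫_{-pi}^{pi} h(x) dx = 1/pi · (2*pi**2) = 2*pi.

2*pi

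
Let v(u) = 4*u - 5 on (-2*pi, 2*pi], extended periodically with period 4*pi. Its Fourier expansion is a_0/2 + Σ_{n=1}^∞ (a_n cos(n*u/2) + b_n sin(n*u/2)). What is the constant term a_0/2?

-5

a_0 = (1/(2*pi)) ∫_{-2*pi}^{2*pi} v(u) du = (1/(2*pi)) · (-20*pi) = -10.
So the constant term a_0/2 = -5.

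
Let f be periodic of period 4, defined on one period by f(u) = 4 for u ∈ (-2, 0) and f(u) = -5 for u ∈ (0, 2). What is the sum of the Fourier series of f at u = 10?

-1/2

u = 10 differs from u = 2 by 2 full period(s), and the series is 4-periodic.
At u = 2 the one-sided limits are f(2^-) = -5 and f(2^+) = 4.
By Dirichlet's theorem the series converges to their average, [(-5) + (4)]/2 = -1/2.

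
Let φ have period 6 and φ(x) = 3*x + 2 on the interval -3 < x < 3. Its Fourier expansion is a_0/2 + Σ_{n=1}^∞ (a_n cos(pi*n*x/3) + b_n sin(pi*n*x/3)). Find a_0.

4

a_0 = 1/3 ∫_{-3}^{3} φ(x) dx = 1/3 · (12) = 4.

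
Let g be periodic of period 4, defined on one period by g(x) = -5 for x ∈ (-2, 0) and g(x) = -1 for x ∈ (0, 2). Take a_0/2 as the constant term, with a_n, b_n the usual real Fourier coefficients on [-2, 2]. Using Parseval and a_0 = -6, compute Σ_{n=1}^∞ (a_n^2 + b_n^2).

Parseval: a_0^2/2 + Σ_{n≥1} (a_n^2+b_n^2) = 1/2 ∫_{-2}^{2} g(x)^2 dx = 26.
Subtract a_0^2/2 = 18: Σ (a_n^2+b_n^2) = 8.

8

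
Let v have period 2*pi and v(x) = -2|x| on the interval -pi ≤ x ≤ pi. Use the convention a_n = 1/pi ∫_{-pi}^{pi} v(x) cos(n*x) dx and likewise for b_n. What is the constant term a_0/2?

a_0 = 1/pi ∫_{-pi}^{pi} v(x) dx = 1/pi · (-2*pi**2) = -2*pi.
So the constant term a_0/2 = -pi.

-pi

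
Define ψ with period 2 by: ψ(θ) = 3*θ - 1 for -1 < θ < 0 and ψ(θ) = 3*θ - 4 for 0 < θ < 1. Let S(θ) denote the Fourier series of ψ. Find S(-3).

-5/2

θ = -3 differs from θ = -1 by -1 full period(s), and the series is 2-periodic.
At θ = -1 the one-sided limits are ψ(-1^-) = -1 and ψ(-1^+) = -4.
By Dirichlet's theorem the series converges to their average, [(-1) + (-4)]/2 = -5/2.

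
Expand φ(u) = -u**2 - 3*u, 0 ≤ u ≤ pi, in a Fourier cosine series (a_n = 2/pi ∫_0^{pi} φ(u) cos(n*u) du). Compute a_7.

a_7 = 2/pi ∫_0^{pi} (-u**2 - 3*u) cos(7*u) du.
Integrating by parts twice (tabular method), an antiderivative of (-u**2 - 3*u) cos(7*u) is -u**2*sin(7*u)/7 - 3*u*sin(7*u)/7 - 2*u*cos(7*u)/49 + 2*sin(7*u)/343 - 3*cos(7*u)/49; evaluating from 0 to pi: ∫_{0}^{pi} (-u**2 - 3*u) cos(7*u) du = (3/49 + 2*pi/49) - (-3/49) = 6/49 + 2*pi/49.
Hence a_7 = (2/pi)·(6/49 + 2*pi/49) = 4*(3 + pi)/(49*pi).

4*(3 + pi)/(49*pi)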